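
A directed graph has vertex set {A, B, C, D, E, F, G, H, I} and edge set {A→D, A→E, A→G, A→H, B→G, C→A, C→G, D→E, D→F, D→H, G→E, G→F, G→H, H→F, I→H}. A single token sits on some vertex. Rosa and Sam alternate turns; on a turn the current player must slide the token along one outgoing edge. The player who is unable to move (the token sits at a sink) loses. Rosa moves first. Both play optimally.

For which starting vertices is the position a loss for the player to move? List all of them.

Compute win/loss labels from the base case upward. A position with no move is L. Any other position is W if it can reach an L in one move, else L.
Every edge goes from a vertex to one that appears earlier in the order F, E, H, G, D, A, C, B, I, so processing vertices in that order labels each vertex after all of its successors.
F: no outgoing edge → L
E: no outgoing edge → L
H: W (go to F, an L position)
G: W (go to E, an L position)
D: W (go to E, an L position)
A: W (go to E, an L position)
C: L (options A(W), G(W) are all W)
B: L (sole option G(W) is W)
I: L (sole option H(W) is W)
Reading off the rows marked L gives the requested list; there are 5 such vertices.

B, C, E, F, I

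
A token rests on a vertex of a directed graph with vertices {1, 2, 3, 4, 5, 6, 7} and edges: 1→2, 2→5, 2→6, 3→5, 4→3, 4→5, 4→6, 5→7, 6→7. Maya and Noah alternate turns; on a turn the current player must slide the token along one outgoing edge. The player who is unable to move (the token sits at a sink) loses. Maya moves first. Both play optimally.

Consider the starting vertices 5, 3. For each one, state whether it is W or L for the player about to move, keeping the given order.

5: W, 3: L

Compute win/loss labels from the base case upward. A position with no move is L. Any other position is W if it can reach an L in one move, else L.
Every edge goes from a vertex to one that appears earlier in the order 7, 5, 6, 2, 3, 4, 1, so processing vertices in that order labels each vertex after all of its successors.
7: no outgoing edge → L
5: can move to 7, which is L ⇒ W
6: can move to 7, which is L ⇒ W
2: moves to 6(W), 5(W); every one is W ⇒ L
3: the only move is to 5(W), a W ⇒ L
4: can move to 3, which is L ⇒ W
1: can move to 2, which is L ⇒ W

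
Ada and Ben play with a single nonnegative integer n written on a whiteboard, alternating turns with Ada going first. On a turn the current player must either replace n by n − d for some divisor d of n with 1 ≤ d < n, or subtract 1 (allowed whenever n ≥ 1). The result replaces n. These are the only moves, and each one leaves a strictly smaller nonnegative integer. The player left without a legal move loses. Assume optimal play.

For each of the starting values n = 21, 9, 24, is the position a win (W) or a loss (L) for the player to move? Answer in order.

21: L, 9: L, 24: W

Compute win/loss labels from the base case upward. A position with no move is L. Any other position is W if it can reach an L in one move, else L.
n=0: no move → L
n=1: reaches L-position 0 → W
n=2: only reaches 1(W), which is W → L
n=3: reaches L-position 2 → W
n=4: reaches L-position 2 → W
n=5: only reaches 4(W), which is W → L
n=6: reaches L-position 5 → W
n=7: only reaches 6(W), which is W → L
n=8: reaches L-position 7 → W
n=9: only reaches 6(W), 8(W), all W → L
n=10: reaches L-position 5 → W
n=11: only reaches 10(W), which is W → L
n=12: reaches L-position 9 → W
n=13: only reaches 12(W), which is W → L
n=14: reaches L-position 7 → W
n=15: only reaches 10(W), 12(W), 14(W), all W → L
n=16: reaches L-position 15 → W
n=17: only reaches 16(W), which is W → L
n=18: reaches L-position 9 → W
n=19: only reaches 18(W), which is W → L
n=20: reaches L-position 15 → W
n=21: only reaches 14(W), 18(W), 20(W), all W → L
n=22: reaches L-position 11 → W
n=23: only reaches 22(W), which is W → L
n=24: reaches L-position 21 → W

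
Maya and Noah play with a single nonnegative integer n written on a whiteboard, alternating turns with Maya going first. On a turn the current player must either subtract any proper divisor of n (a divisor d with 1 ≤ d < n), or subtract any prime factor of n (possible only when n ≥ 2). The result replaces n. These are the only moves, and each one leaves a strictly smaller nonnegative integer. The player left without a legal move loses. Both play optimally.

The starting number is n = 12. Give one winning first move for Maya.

Move to 9.

Work bottom-up. With no move the player to move loses. Otherwise the position is W if at least one move leads to an L position for the opponent, and L if every move leads to a W.
n=0: no move → L
n=1: no move → L
n=2: →0(L), so W
n=3: →0(L), so W
n=4: →2(W), 3(W) — all W, so L
n=5: →0(L), so W
n=6: →4(L), so W
n=7: →0(L), so W
n=8: →4(L), so W
n=9: →6(W), 8(W) — all W, so L
n=10: →9(L), so W
n=11: →0(L), so W
n=12: →9(L), so W
From 12, the L positions reachable in one move are: 9.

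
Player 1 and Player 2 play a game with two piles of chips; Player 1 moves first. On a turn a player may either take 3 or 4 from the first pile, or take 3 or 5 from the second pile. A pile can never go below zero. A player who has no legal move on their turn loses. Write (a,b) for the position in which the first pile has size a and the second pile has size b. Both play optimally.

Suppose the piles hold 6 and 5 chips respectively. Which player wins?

Player 1 wins.

Use the standard recursion: the mover loses at a terminal position; elsewhere, the mover wins exactly when some move hands the opponent an L position.
No move ever increases a pile, so every position that can arise here has a ≤ 6 and b ≤ 5; it is enough to label the cells with 0 ≤ a ≤ 6 and 0 ≤ b ≤ 5.
Every move lowers a or b (never raises either), so fill the grid row by row in increasing a, and left to right within a row: each cell's successors are then already labelled.
      b=0  b=1  b=2  b=3  b=4  b=5
a=0:    L    L    L    W    W    W
a=1:    L    L    L    W    W    W
a=2:    L    L    L    W    W    W
a=3:    W    W    W    L    L    L
a=4:    W    W    W    L    L    L
a=5:    W    W    W    L    L    L
a=6:    W    W    W    W    W    W
Cells with no legal move (terminal, hence L): (0,0), (0,1), (0,2), (1,0), (1,1), (1,2), (2,0), (2,1), (2,2).
The remaining L cells, each justified by listing all of its moves:
(3,3): L (options (0,3)(W), (3,0)(W) are all W)
(3,4): L (options (0,4)(W), (3,1)(W) are all W)
(3,5): L (options (0,5)(W), (3,2)(W), (3,0)(W) are all W)
(4,3): L (options (1,3)(W), (0,3)(W), (4,0)(W) are all W)
(4,4): L (options (1,4)(W), (0,4)(W), (4,1)(W) are all W)
(4,5): L (options (1,5)(W), (0,5)(W), (4,2)(W), (4,0)(W) are all W)
(5,3): L (options (2,3)(W), (1,3)(W), (5,0)(W) are all W)
(5,4): L (options (2,4)(W), (1,4)(W), (5,1)(W) are all W)
(5,5): L (options (2,5)(W), (1,5)(W), (5,2)(W), (5,0)(W) are all W)
Every other cell has at least one move into one of the L cells above, so it is W.
The starting position (6,5) is W: Player 1 should move to (3,5), handing over an L position.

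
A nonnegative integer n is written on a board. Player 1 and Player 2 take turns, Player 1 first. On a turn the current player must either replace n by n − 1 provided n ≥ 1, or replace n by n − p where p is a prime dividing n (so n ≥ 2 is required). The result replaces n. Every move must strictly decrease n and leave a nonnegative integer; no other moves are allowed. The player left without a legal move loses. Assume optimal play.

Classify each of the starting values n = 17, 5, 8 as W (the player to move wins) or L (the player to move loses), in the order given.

Label each position W (a win for the player to move) or L (a loss). A position with no legal move is L; any other position is W exactly when some move reaches an L, and L when every move reaches a W.
n=0: no move → L
n=1: →0(L), so W
n=2: →0(L), so W
n=3: →0(L), so W
n=4: →2(W), 3(W) — all W, so L
n=5: →0(L), so W
n=6: →4(L), so W
n=7: →0(L), so W
n=8: →6(W), 7(W) — all W, so L
n=9: →8(L), so W
n=10: →8(L), so W
n=11: →0(L), so W
n=12: →9(W), 10(W), 11(W) — all W, so L
n=13: →0(L), so W
n=14: →12(L), so W
n=15: →12(L), so W
n=16: →14(W), 15(W) — all W, so L
n=17: →0(L), so W

17: W, 5: W, 8: L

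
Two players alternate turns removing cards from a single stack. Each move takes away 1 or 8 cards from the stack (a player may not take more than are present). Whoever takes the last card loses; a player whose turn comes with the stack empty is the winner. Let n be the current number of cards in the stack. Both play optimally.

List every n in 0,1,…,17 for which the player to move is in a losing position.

1, 3, 5, 7, 10, 12, 14, 16

Use the standard recursion: the mover wins at a terminal position; elsewhere, the mover wins exactly when some move hands the opponent an L position.
n=0: no move; the opponent has just taken the last card and therefore loses → W
n=1: the only move is to 0(W), a W ⇒ L
n=2: can move to 1, which is L ⇒ W
n=3: the only move is to 2(W), a W ⇒ L
n=4: can move to 3, which is L ⇒ W
n=5: the only move is to 4(W), a W ⇒ L
n=6: can move to 5, which is L ⇒ W
n=7: the only move is to 6(W), a W ⇒ L
n=8: can move to 7, which is L ⇒ W
n=9: can move to 1, which is L ⇒ W
n=10: moves to 9(W), 2(W); every one is W ⇒ L
n=11: can move to 10, which is L ⇒ W
n=12: moves to 11(W), 4(W); every one is W ⇒ L
n=13: can move to 12, which is L ⇒ W
n=14: moves to 13(W), 6(W); every one is W ⇒ L
n=15: can move to 14, which is L ⇒ W
n=16: moves to 15(W), 8(W); every one is W ⇒ L
n=17: can move to 16, which is L ⇒ W
Reading off the rows marked L gives the requested list; there are 8 such values of n.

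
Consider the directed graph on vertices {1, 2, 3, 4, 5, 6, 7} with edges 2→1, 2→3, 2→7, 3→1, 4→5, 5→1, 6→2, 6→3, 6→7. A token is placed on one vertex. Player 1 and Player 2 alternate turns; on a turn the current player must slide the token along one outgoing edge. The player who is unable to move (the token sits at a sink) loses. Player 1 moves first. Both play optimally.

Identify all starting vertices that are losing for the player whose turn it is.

Compute win/loss labels from the base case upward. A position with no move is L. Any other position is W if it can reach an L in one move, else L.
Every edge goes from a vertex to one that appears earlier in the order 1, 7, 3, 2, 5, 6, 4, so processing vertices in that order labels each vertex after all of its successors.
1: no outgoing edge → L
7: no outgoing edge → L
3: can move to 1, which is L ⇒ W
2: can move to 7, which is L ⇒ W
5: can move to 1, which is L ⇒ W
6: can move to 7, which is L ⇒ W
4: the only move is to 5(W), a W ⇒ L
Reading off the rows marked L gives the requested list; there are 3 such vertices.

1, 4, 7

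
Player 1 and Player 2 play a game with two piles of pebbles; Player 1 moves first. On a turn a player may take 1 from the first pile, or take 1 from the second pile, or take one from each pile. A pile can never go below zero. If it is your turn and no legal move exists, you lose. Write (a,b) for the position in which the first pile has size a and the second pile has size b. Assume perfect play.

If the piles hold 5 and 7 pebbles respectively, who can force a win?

Player 1 wins.

Build the W/L table. Terminal = L. A non-terminal position is W if it has a move to some L; otherwise it is L.
No move ever increases a pile, so every position that can arise here has a ≤ 5 and b ≤ 7; it is enough to label the cells with 0 ≤ a ≤ 5 and 0 ≤ b ≤ 7.
Every move lowers a or b (never raises either), so fill the grid row by row in increasing a, and left to right within a row: each cell's successors are then already labelled.
      b=0  b=1  b=2  b=3  b=4  b=5  b=6  b=7
a=0:    L    W    L    W    L    W    L    W
a=1:    W    W    W    W    W    W    W    W
a=2:    L    W    L    W    L    W    L    W
a=3:    W    W    W    W    W    W    W    W
a=4:    L    W    L    W    L    W    L    W
a=5:    W    W    W    W    W    W    W    W
Cells with no legal move (terminal, hence L): (0,0).
The remaining L cells, each justified by listing all of its moves:
(0,2): only reaches (0,1)(W), which is W → L
(0,4): only reaches (0,3)(W), which is W → L
(0,6): only reaches (0,5)(W), which is W → L
(2,0): only reaches (1,0)(W), which is W → L
(2,2): only reaches (1,2)(W), (2,1)(W), (1,1)(W), all W → L
(2,4): only reaches (1,4)(W), (2,3)(W), (1,3)(W), all W → L
(2,6): only reaches (1,6)(W), (2,5)(W), (1,5)(W), all W → L
(4,0): only reaches (3,0)(W), which is W → L
(4,2): only reaches (3,2)(W), (4,1)(W), (3,1)(W), all W → L
(4,4): only reaches (3,4)(W), (4,3)(W), (3,3)(W), all W → L
(4,6): only reaches (3,6)(W), (4,5)(W), (3,5)(W), all W → L
Every other cell has at least one move into one of the L cells above, so it is W.
From (5,7) Player 1 can move to (4,6), reaching an L position.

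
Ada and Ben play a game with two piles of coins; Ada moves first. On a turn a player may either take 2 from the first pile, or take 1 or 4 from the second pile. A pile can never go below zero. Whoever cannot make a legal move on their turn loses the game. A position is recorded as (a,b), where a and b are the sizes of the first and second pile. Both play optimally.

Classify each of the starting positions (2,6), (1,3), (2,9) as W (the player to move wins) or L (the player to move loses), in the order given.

(2,6): L, (1,3): W, (2,9): W

Classify positions by backward induction: terminal positions (no move available) are L. From any other position, the mover wins iff some move reaches an L.
No move ever increases a pile, so every position that can arise here has a ≤ 2 and b ≤ 9; it is enough to label the cells with 0 ≤ a ≤ 2 and 0 ≤ b ≤ 9.
Every move lowers a or b (never raises either), so fill the grid row by row in increasing a, and left to right within a row: each cell's successors are then already labelled.
      b=0  b=1  b=2  b=3  b=4  b=5  b=6  b=7  b=8  b=9
a=0:    L    W    L    W    W    L    W    L    W    W
a=1:    L    W    L    W    W    L    W    L    W    W
a=2:    W    L    W    L    W    W    L    W    L    W
Cells with no legal move (terminal, hence L): (0,0), (1,0).
The remaining L cells, each justified by listing all of its moves:
(0,2): only reaches (0,1)(W), which is W → L
(0,5): only reaches (0,4)(W), (0,1)(W), all W → L
(0,7): only reaches (0,6)(W), (0,3)(W), all W → L
(1,2): only reaches (1,1)(W), which is W → L
(1,5): only reaches (1,4)(W), (1,1)(W), all W → L
(1,7): only reaches (1,6)(W), (1,3)(W), all W → L
(2,1): only reaches (0,1)(W), (2,0)(W), all W → L
(2,3): only reaches (0,3)(W), (2,2)(W), all W → L
(2,6): only reaches (0,6)(W), (2,5)(W), (2,2)(W), all W → L
(2,8): only reaches (0,8)(W), (2,7)(W), (2,4)(W), all W → L
Every other cell has at least one move into one of the L cells above, so it is W.
(2,6): one of the L cells justified above, so L
(1,3): the move to (1,2) reaches an L cell, so W
(2,9): the move to (2,8) reaches an L cell, so W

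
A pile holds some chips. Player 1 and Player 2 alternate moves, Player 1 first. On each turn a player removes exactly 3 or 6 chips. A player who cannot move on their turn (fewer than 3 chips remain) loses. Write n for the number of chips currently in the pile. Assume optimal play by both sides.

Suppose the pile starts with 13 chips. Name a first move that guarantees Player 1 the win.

Use the standard recursion: the mover loses at a terminal position; elsewhere, the mover wins exactly when some move hands the opponent an L position.
n=0: no move → L
n=1: no move → L
n=2: no move → L
n=3: can move to 0, which is L ⇒ W
n=4: can move to 1, which is L ⇒ W
n=5: can move to 2, which is L ⇒ W
n=6: can move to 0, which is L ⇒ W
n=7: can move to 1, which is L ⇒ W
n=8: can move to 2, which is L ⇒ W
n=9: moves to 6(W), 3(W); every one is W ⇒ L
n=10: moves to 7(W), 4(W); every one is W ⇒ L
n=11: moves to 8(W), 5(W); every one is W ⇒ L
n=12: can move to 9, which is L ⇒ W
n=13: can move to 10, which is L ⇒ W
From 13, the L positions reachable in one move are: 10.

Remove 3, leaving 10.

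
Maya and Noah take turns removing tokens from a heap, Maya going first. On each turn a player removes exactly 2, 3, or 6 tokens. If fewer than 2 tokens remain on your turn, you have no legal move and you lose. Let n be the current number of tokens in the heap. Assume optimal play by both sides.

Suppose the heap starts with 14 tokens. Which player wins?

Noah wins.

Use the standard recursion: the mover loses at a terminal position; elsewhere, the mover wins exactly when some move hands the opponent an L position.
n=0: no move → L
n=1: no move → L
n=2: →0(L), so W
n=3: →1(L), so W
n=4: →1(L), so W
n=5: →3(W), 2(W) — all W, so L
n=6: →0(L), so W
n=7: →5(L), so W
n=8: →5(L), so W
n=9: →7(W), 6(W), 3(W) — all W, so L
n=10: →8(W), 7(W), 4(W) — all W, so L
n=11: →9(L), so W
n=12: →10(L), so W
n=13: →10(L), so W
n=14: →12(W), 11(W), 8(W) — all W, so L
The starting position 14 is L: whatever Maya does, the opponent receives a W position.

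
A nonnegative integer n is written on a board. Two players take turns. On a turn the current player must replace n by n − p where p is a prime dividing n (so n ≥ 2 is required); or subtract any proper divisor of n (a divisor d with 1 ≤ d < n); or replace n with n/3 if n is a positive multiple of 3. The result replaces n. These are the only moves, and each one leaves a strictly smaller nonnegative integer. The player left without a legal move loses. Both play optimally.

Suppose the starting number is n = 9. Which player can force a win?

The second player wins.

Positions with no move are L. A position that does have a move is losing for the player to move precisely when every available move leads to a winning position for the opponent. Fill in the labels:
n=0: no move → L
n=1: no move → L
n=2: reaches L-position 0 → W
n=3: reaches L-position 0 → W
n=4: only reaches 2(W), 3(W), all W → L
n=5: reaches L-position 0 → W
n=6: reaches L-position 4 → W
n=7: reaches L-position 0 → W
n=8: reaches L-position 4 → W
n=9: only reaches 3(W), 6(W), 8(W), all W → L
Every move from 9 reaches a W position, so the mover loses.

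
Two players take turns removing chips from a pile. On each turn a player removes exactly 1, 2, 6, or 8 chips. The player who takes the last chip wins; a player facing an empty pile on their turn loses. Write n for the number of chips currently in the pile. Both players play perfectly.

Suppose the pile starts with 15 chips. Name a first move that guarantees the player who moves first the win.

Remove 1, leaving 14.

Build the W/L table. Terminal = L. A non-terminal position is W if it has a move to some L; otherwise it is L.
n=0: no move → L
n=1: reaches L-position 0 → W
n=2: reaches L-position 0 → W
n=3: only reaches 2(W), 1(W), all W → L
n=4: reaches L-position 3 → W
n=5: reaches L-position 3 → W
n=6: reaches L-position 0 → W
n=7: only reaches 6(W), 5(W), 1(W), all W → L
n=8: reaches L-position 7 → W
n=9: reaches L-position 7 → W
n=10: only reaches 9(W), 8(W), 4(W), 2(W), all W → L
n=11: reaches L-position 10 → W
n=12: reaches L-position 10 → W
n=13: reaches L-position 7 → W
n=14: only reaches 13(W), 12(W), 8(W), 6(W), all W → L
n=15: reaches L-position 14 → W
From 15, the L positions reachable in one move are: 14, 7. Any move reaching one of these is winning.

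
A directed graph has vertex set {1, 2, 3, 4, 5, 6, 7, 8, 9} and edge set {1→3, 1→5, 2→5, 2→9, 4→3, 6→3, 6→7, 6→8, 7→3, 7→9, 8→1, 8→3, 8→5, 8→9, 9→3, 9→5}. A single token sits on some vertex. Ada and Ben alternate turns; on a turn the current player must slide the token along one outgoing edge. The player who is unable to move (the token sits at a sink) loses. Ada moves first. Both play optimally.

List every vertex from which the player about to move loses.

3, 5

Label each position W (a win for the player to move) or L (a loss). A position with no legal move is L; any other position is W exactly when some move reaches an L, and L when every move reaches a W.
Every edge goes from a vertex to one that appears earlier in the order 5, 3, 9, 4, 1, 8, 7, 2, 6, so processing vertices in that order labels each vertex after all of its successors.
5: no outgoing edge → L
3: no outgoing edge → L
9: W (go to 3, an L position)
4: W (go to 3, an L position)
1: W (go to 3, an L position)
8: W (go to 3, an L position)
7: W (go to 3, an L position)
2: W (go to 5, an L position)
6: W (go to 3, an L position)
The losing starting vertices are exactly the entries labelled L in this table (2 of them).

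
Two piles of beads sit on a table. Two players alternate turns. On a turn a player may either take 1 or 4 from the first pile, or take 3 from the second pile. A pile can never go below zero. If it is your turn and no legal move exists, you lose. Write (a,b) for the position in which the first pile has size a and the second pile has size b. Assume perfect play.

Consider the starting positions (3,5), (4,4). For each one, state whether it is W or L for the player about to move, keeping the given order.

Classify positions by backward induction: terminal positions (no move available) are L. From any other position, the mover wins iff some move reaches an L.
No move ever increases a pile, so every position that can arise here has a ≤ 4 and b ≤ 5; it is enough to label the cells with 0 ≤ a ≤ 4 and 0 ≤ b ≤ 5.
Every move lowers a or b (never raises either), so fill the grid row by row in increasing a, and left to right within a row: each cell's successors are then already labelled.
      b=0  b=1  b=2  b=3  b=4  b=5
a=0:    L    L    L    W    W    W
a=1:    W    W    W    L    L    L
a=2:    L    L    L    W    W    W
a=3:    W    W    W    L    L    L
a=4:    W    W    W    W    W    W
Cells with no legal move (terminal, hence L): (0,0), (0,1), (0,2).
The remaining L cells, each justified by listing all of its moves:
(1,3): only reaches (0,3)(W), (1,0)(W), all W → L
(1,4): only reaches (0,4)(W), (1,1)(W), all W → L
(1,5): only reaches (0,5)(W), (1,2)(W), all W → L
(2,0): only reaches (1,0)(W), which is W → L
(2,1): only reaches (1,1)(W), which is W → L
(2,2): only reaches (1,2)(W), which is W → L
(3,3): only reaches (2,3)(W), (3,0)(W), all W → L
(3,4): only reaches (2,4)(W), (3,1)(W), all W → L
(3,5): only reaches (2,5)(W), (3,2)(W), all W → L
Every other cell has at least one move into one of the L cells above, so it is W.
(3,5): one of the L cells justified above, so L
(4,4): the move to (3,4) reaches an L cell, so W

(3,5): L, (4,4): W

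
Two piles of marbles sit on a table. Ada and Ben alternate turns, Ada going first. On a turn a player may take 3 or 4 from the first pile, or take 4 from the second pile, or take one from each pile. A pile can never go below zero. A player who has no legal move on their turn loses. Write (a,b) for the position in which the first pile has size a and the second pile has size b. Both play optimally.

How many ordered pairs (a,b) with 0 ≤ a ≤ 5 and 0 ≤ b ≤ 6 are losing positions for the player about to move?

15

Work bottom-up. With no move the player to move loses. Otherwise the position is W if at least one move leads to an L position for the opponent, and L if every move leads to a W.
Every move lowers a or b (never raises either), so fill the grid row by row in increasing a, and left to right within a row: each cell's successors are then already labelled.
      b=0  b=1  b=2  b=3  b=4  b=5  b=6
a=0:    L    L    L    L    W    W    W
a=1:    L    W    W    W    W    L    L
a=2:    L    W    L    L    W    L    W
a=3:    W    W    W    W    W    L    W
a=4:    W    W    W    W    L    W    W
a=5:    W    L    W    W    L    W    W
Cells with no legal move (terminal, hence L): (0,0), (0,1), (0,2), (0,3), (1,0), (2,0).
The remaining L cells, each justified by listing all of its moves:
(1,5): L (options (1,1)(W), (0,4)(W) are all W)
(1,6): L (options (1,2)(W), (0,5)(W) are all W)
(2,2): L (sole option (1,1)(W) is W)
(2,3): L (sole option (1,2)(W) is W)
(2,5): L (options (2,1)(W), (1,4)(W) are all W)
(3,5): L (options (0,5)(W), (3,1)(W), (2,4)(W) are all W)
(4,4): L (options (1,4)(W), (0,4)(W), (4,0)(W), (3,3)(W) are all W)
(5,1): L (options (2,1)(W), (1,1)(W), (4,0)(W) are all W)
(5,4): L (options (2,4)(W), (1,4)(W), (5,0)(W), (4,3)(W) are all W)
Every other cell has at least one move into one of the L cells above, so it is W.
L cells per row: a=0: 4, a=1: 3, a=2: 4, a=3: 1, a=4: 1, a=5: 2; total 15.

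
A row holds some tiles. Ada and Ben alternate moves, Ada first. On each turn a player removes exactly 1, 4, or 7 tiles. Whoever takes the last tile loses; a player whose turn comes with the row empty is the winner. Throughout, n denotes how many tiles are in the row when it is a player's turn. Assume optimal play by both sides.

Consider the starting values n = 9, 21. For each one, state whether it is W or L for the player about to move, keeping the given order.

Compute win/loss labels from the base case upward. A position with no move is W. Any other position is W if it can reach an L in one move, else L.
n=0: no move; the opponent has just taken the last tile and therefore loses → W
n=1: L (sole option 0(W) is W)
n=2: W (go to 1, an L position)
n=3: L (sole option 2(W) is W)
n=4: W (go to 3, an L position)
n=5: W (go to 1, an L position)
n=6: L (options 5(W), 2(W) are all W)
n=7: W (go to 6, an L position)
n=8: W (go to 1, an L position)
n=9: L (options 8(W), 5(W), 2(W) are all W)
n=10: W (go to 9, an L position)
n=11: L (options 10(W), 7(W), 4(W) are all W)
n=12: W (go to 11, an L position)
n=13: W (go to 9, an L position)
n=14: L (options 13(W), 10(W), 7(W) are all W)
n=15: W (go to 14, an L position)
n=16: W (go to 9, an L position)
n=17: L (options 16(W), 13(W), 10(W) are all W)
n=18: W (go to 17, an L position)
n=19: L (options 18(W), 15(W), 12(W) are all W)
n=20: W (go to 19, an L position)
n=21: W (go to 17, an L position)

9: L, 21: W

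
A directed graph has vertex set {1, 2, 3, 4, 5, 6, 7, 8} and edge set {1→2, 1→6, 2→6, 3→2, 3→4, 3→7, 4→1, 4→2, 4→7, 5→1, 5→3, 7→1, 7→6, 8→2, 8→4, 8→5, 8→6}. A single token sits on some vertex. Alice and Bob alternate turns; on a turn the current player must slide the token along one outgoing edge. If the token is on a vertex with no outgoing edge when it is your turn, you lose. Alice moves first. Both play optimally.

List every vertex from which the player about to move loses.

Build the W/L table. Terminal = L. A non-terminal position is W if it has a move to some L; otherwise it is L.
Every edge goes from a vertex to one that appears earlier in the order 6, 2, 1, 7, 4, 3, 5, 8, so processing vertices in that order labels each vertex after all of its successors.
6: no outgoing edge → L
2: W (go to 6, an L position)
1: W (go to 6, an L position)
7: W (go to 6, an L position)
4: L (options 7(W), 1(W), 2(W) are all W)
3: W (go to 4, an L position)
5: L (options 3(W), 1(W) are all W)
8: W (go to 5, an L position)
The losing starting vertices are exactly the entries labelled L in this table (3 of them).

4, 5, 6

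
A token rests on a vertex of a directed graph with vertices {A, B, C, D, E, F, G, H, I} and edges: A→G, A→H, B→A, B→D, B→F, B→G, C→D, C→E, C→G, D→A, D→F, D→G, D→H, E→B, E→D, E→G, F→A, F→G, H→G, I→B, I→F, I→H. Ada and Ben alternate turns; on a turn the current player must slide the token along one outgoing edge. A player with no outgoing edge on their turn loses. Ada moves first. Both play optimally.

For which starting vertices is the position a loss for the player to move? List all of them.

G, I

Positions with no move are L. A position that does have a move is losing for the player to move precisely when every available move leads to a winning position for the opponent. Fill in the labels:
Every edge goes from a vertex to one that appears earlier in the order G, H, A, F, D, B, I, E, C, so processing vertices in that order labels each vertex after all of its successors.
G: no outgoing edge → L
H: can move to G, which is L ⇒ W
A: can move to G, which is L ⇒ W
F: can move to G, which is L ⇒ W
D: can move to G, which is L ⇒ W
B: can move to G, which is L ⇒ W
I: moves to B(W), F(W), H(W); every one is W ⇒ L
E: can move to G, which is L ⇒ W
C: can move to G, which is L ⇒ W
The losing starting vertices are exactly the entries labelled L in this table (2 of them).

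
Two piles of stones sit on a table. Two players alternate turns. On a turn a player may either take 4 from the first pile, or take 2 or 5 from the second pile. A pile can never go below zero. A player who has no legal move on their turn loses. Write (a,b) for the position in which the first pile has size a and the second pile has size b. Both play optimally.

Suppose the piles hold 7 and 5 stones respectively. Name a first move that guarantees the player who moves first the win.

Compute win/loss labels from the base case upward. A position with no move is L. Any other position is W if it can reach an L in one move, else L.
No move ever increases a pile, so every position that can arise here has a ≤ 7 and b ≤ 5; it is enough to label the cells with 0 ≤ a ≤ 7 and 0 ≤ b ≤ 5.
Every move lowers a or b (never raises either), so fill the grid row by row in increasing a, and left to right within a row: each cell's successors are then already labelled.
      b=0  b=1  b=2  b=3  b=4  b=5
a=0:    L    L    W    W    L    W
a=1:    L    L    W    W    L    W
a=2:    L    L    W    W    L    W
a=3:    L    L    W    W    L    W
a=4:    W    W    L    L    W    W
a=5:    W    W    L    L    W    W
a=6:    W    W    L    L    W    W
a=7:    W    W    L    L    W    W
Cells with no legal move (terminal, hence L): (0,0), (0,1), (1,0), (1,1), (2,0), (2,1), (3,0), (3,1).
The remaining L cells, each justified by listing all of its moves:
(0,4): the only move is to (0,2)(W), a W ⇒ L
(1,4): the only move is to (1,2)(W), a W ⇒ L
(2,4): the only move is to (2,2)(W), a W ⇒ L
(3,4): the only move is to (3,2)(W), a W ⇒ L
(4,2): moves to (0,2)(W), (4,0)(W); every one is W ⇒ L
(4,3): moves to (0,3)(W), (4,1)(W); every one is W ⇒ L
(5,2): moves to (1,2)(W), (5,0)(W); every one is W ⇒ L
(5,3): moves to (1,3)(W), (5,1)(W); every one is W ⇒ L
(6,2): moves to (2,2)(W), (6,0)(W); every one is W ⇒ L
(6,3): moves to (2,3)(W), (6,1)(W); every one is W ⇒ L
(7,2): moves to (3,2)(W), (7,0)(W); every one is W ⇒ L
(7,3): moves to (3,3)(W), (7,1)(W); every one is W ⇒ L
Every other cell has at least one move into one of the L cells above, so it is W.
From (7,5), the L positions reachable in one move are: (7,3).

Move to (7,3).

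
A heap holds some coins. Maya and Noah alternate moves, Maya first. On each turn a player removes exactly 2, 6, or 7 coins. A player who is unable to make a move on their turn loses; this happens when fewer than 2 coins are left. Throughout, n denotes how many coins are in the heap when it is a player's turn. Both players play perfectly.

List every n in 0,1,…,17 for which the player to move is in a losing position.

0, 1, 4, 5, 9, 13, 14, 17

Compute win/loss labels from the base case upward. A position with no move is L. Any other position is W if it can reach an L in one move, else L.
n=0: no move → L
n=1: no move → L
n=2: →0(L), so W
n=3: →1(L), so W
n=4: →2(W) only, which is W, so L
n=5: →3(W) only, which is W, so L
n=6: →4(L), so W
n=7: →5(L), so W
n=8: →1(L), so W
n=9: →7(W), 3(W), 2(W) — all W, so L
n=10: →4(L), so W
n=11: →9(L), so W
n=12: →5(L), so W
n=13: →11(W), 7(W), 6(W) — all W, so L
n=14: →12(W), 8(W), 7(W) — all W, so L
n=15: →13(L), so W
n=16: →14(L), so W
n=17: →15(W), 11(W), 10(W) — all W, so L
The losing starting values of n are exactly the entries labelled L in this table (8 of them).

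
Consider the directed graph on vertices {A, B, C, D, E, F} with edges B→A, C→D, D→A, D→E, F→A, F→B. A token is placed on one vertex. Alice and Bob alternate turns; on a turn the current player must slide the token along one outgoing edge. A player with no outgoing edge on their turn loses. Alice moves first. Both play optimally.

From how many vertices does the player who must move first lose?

3

Use the standard recursion: the mover loses at a terminal position; elsewhere, the mover wins exactly when some move hands the opponent an L position.
Every edge goes from a vertex to one that appears earlier in the order A, E, B, D, C, F, so processing vertices in that order labels each vertex after all of its successors.
A: no outgoing edge → L
E: no outgoing edge → L
B: reaches L-position A → W
D: reaches L-position E → W
C: only reaches D(W), which is W → L
F: reaches L-position A → W
The L vertices are A, C, E; that is 3 in all.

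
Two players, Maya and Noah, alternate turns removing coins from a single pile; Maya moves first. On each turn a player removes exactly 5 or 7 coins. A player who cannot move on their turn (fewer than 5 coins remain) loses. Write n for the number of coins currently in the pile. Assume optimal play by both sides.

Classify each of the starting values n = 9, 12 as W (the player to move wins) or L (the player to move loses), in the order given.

Positions with no move are L. A position that does have a move is losing for the player to move precisely when every available move leads to a winning position for the opponent. Fill in the labels:
n=0: no move → L
n=1: no move → L
n=2: no move → L
n=3: no move → L
n=4: no move → L
n=5: can move to 0, which is L ⇒ W
n=6: can move to 1, which is L ⇒ W
n=7: can move to 2, which is L ⇒ W
n=8: can move to 3, which is L ⇒ W
n=9: can move to 4, which is L ⇒ W
n=10: can move to 3, which is L ⇒ W
n=11: can move to 4, which is L ⇒ W
n=12: moves to 7(W), 5(W); every one is W ⇒ L

9: W, 12: L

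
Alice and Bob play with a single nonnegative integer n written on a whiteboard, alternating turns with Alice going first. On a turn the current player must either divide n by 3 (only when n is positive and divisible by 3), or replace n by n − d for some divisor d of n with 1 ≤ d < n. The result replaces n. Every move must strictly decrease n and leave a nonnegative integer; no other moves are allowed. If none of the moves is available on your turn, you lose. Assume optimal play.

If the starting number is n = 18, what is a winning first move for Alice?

Label each position W (a win for the player to move) or L (a loss). A position with no legal move is L; any other position is W exactly when some move reaches an L, and L when every move reaches a W.
n=0: no move → L
n=1: no move → L
n=2: can move to 1, which is L ⇒ W
n=3: can move to 1, which is L ⇒ W
n=4: moves to 2(W), 3(W); every one is W ⇒ L
n=5: can move to 4, which is L ⇒ W
n=6: can move to 4, which is L ⇒ W
n=7: the only move is to 6(W), a W ⇒ L
n=8: can move to 4, which is L ⇒ W
n=9: moves to 3(W), 6(W), 8(W); every one is W ⇒ L
n=10: can move to 9, which is L ⇒ W
n=11: the only move is to 10(W), a W ⇒ L
n=12: can move to 4, which is L ⇒ W
n=13: the only move is to 12(W), a W ⇒ L
n=14: can move to 7, which is L ⇒ W
n=15: moves to 5(W), 10(W), 12(W), 14(W); every one is W ⇒ L
n=16: can move to 15, which is L ⇒ W
n=17: the only move is to 16(W), a W ⇒ L
n=18: can move to 9, which is L ⇒ W
From 18, the L positions reachable in one move are: 9, 15, 17. Any move reaching one of these is winning.

Move to 9.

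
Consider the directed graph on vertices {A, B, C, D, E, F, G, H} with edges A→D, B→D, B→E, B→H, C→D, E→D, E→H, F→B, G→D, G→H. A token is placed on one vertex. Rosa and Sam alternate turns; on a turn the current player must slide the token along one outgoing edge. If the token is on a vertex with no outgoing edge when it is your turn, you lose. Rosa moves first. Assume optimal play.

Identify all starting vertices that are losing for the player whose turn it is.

Classify positions by backward induction: terminal positions (no move available) are L. From any other position, the mover wins iff some move reaches an L.
Every edge goes from a vertex to one that appears earlier in the order D, H, G, E, C, B, A, F, so processing vertices in that order labels each vertex after all of its successors.
D: no outgoing edge → L
H: no outgoing edge → L
G: W (go to H, an L position)
E: W (go to H, an L position)
C: W (go to D, an L position)
B: W (go to H, an L position)
A: W (go to D, an L position)
F: L (sole option B(W) is W)
The losing starting vertices are exactly the entries labelled L in this table (3 of them).

D, F, H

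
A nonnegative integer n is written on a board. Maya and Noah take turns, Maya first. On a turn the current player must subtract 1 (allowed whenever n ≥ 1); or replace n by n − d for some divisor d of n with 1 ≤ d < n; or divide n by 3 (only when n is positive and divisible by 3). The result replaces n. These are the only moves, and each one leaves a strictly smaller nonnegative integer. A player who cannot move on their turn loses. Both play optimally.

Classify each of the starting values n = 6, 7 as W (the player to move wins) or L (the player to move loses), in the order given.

6: W, 7: L

Classify positions by backward induction: terminal positions (no move available) are L. From any other position, the mover wins iff some move reaches an L.
n=0: no move → L
n=1: reaches L-position 0 → W
n=2: only reaches 1(W), which is W → L
n=3: reaches L-position 2 → W
n=4: reaches L-position 2 → W
n=5: only reaches 4(W), which is W → L
n=6: reaches L-position 2 → W
n=7: only reaches 6(W), which is W → L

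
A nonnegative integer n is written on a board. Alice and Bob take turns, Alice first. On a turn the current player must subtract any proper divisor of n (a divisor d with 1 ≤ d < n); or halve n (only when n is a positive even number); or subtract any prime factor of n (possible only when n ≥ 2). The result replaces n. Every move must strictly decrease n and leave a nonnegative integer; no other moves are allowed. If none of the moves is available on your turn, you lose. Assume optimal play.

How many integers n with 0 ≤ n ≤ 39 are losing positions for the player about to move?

10

Work bottom-up. With no move the player to move loses. Otherwise the position is W if at least one move leads to an L position for the opponent, and L if every move leads to a W.
n=0: no move → L
n=1: no move → L
n=2: reaches L-position 0 → W
n=3: reaches L-position 0 → W
n=4: only reaches 2(W), 3(W), all W → L
n=5: reaches L-position 0 → W
n=6: reaches L-position 4 → W
n=7: reaches L-position 0 → W
n=8: reaches L-position 4 → W
n=9: only reaches 6(W), 8(W), all W → L
n=10: reaches L-position 9 → W
n=11: reaches L-position 0 → W
n=12: reaches L-position 9 → W
n=13: reaches L-position 0 → W
n=14: only reaches 7(W), 12(W), 13(W), all W → L
n=15: reaches L-position 14 → W
n=16: reaches L-position 14 → W
n=17: reaches L-position 0 → W
n=18: reaches L-position 9 → W
n=19: reaches L-position 0 → W
n=20: only reaches 10(W), 15(W), 16(W), 18(W), 19(W), all W → L
n=21: reaches L-position 14 → W
n=22: reaches L-position 20 → W
n=23: reaches L-position 0 → W
n=24: reaches L-position 20 → W
n=25: reaches L-position 20 → W
n=26: only reaches 13(W), 24(W), 25(W), all W → L
n=27: reaches L-position 26 → W
n=28: reaches L-position 14 → W
n=29: reaches L-position 0 → W
n=30: reaches L-position 20 → W
n=31: reaches L-position 0 → W
n=32: only reaches 16(W), 24(W), 28(W), 30(W), 31(W), all W → L
n=33: reaches L-position 32 → W
n=34: reaches L-position 32 → W
n=35: only reaches 28(W), 30(W), 34(W), all W → L
n=36: reaches L-position 32 → W
n=37: reaches L-position 0 → W
n=38: only reaches 19(W), 36(W), 37(W), all W → L
n=39: reaches L-position 26 → W
L entries with 0 ≤ n ≤ 39: n = 0, 1, 4, 9, 14, 20, 26, 32, 35, 38; that makes 10.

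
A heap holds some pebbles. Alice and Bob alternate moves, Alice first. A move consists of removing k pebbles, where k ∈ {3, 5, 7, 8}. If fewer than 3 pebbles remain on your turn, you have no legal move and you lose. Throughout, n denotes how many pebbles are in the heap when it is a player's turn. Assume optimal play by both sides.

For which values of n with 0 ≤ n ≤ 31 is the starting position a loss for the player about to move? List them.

0, 1, 2, 11, 12, 13, 22, 23, 24

Classify positions by backward induction: terminal positions (no move available) are L. From any other position, the mover wins iff some move reaches an L.
n=0: no move → L
n=1: no move → L
n=2: no move → L
n=3: reaches L-position 0 → W
n=4: reaches L-position 1 → W
n=5: reaches L-position 2 → W
n=6: reaches L-position 1 → W
n=7: reaches L-position 2 → W
n=8: reaches L-position 1 → W
n=9: reaches L-position 2 → W
n=10: reaches L-position 2 → W
n=11: only reaches 8(W), 6(W), 4(W), 3(W), all W → L
n=12: only reaches 9(W), 7(W), 5(W), 4(W), all W → L
n=13: only reaches 10(W), 8(W), 6(W), 5(W), all W → L
n=14: reaches L-position 11 → W
n=15: reaches L-position 12 → W
n=16: reaches L-position 13 → W
n=17: reaches L-position 12 → W
n=18: reaches L-position 13 → W
n=19: reaches L-position 12 → W
n=20: reaches L-position 13 → W
n=21: reaches L-position 13 → W
n=22: only reaches 19(W), 17(W), 15(W), 14(W), all W → L
n=23: only reaches 20(W), 18(W), 16(W), 15(W), all W → L
n=24: only reaches 21(W), 19(W), 17(W), 16(W), all W → L
n=25: reaches L-position 22 → W
n=26: reaches L-position 23 → W
n=27: reaches L-position 24 → W
n=28: reaches L-position 23 → W
n=29: reaches L-position 24 → W
n=30: reaches L-position 23 → W
n=31: reaches L-position 24 → W
The losing starting values of n are exactly the entries labelled L in this table (9 of them).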